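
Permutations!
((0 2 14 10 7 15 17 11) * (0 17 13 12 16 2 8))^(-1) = ((0 8)(2 14 10 7 15 13 12 16)(11 17))^(-1) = (0 8)(2 16 12 13 15 7 10 14)(11 17)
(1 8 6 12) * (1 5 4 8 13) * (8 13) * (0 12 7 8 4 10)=(0 12 5 10)(1 4 13)(6 7 8)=[12, 4, 2, 3, 13, 10, 7, 8, 6, 9, 0, 11, 5, 1]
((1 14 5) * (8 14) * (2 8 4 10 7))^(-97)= (1 5 14 8 2 7 10 4)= ((1 4 10 7 2 8 14 5))^(-97)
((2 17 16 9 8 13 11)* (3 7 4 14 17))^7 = ((2 3 7 4 14 17 16 9 8 13 11))^7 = (2 9 4 11 16 7 13 17 3 8 14)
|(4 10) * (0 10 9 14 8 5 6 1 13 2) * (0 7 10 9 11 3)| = |(0 9 14 8 5 6 1 13 2 7 10 4 11 3)| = 14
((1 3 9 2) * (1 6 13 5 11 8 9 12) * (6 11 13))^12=(13)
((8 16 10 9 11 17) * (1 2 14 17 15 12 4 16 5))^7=((1 2 14 17 8 5)(4 16 10 9 11 15 12))^7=(1 2 14 17 8 5)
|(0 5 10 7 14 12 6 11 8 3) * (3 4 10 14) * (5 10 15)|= |(0 10 7 3)(4 15 5 14 12 6 11 8)|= 8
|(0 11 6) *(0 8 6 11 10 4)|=|(11)(0 10 4)(6 8)|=6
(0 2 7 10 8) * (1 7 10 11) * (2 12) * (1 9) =(0 12 2 10 8)(1 7 11 9) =[12, 7, 10, 3, 4, 5, 6, 11, 0, 1, 8, 9, 2]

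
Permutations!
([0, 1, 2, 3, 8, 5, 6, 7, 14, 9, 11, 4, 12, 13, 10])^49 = (4 11 10 14 8)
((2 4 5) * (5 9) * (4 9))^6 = (9)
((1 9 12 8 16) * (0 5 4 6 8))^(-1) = ((0 5 4 6 8 16 1 9 12))^(-1) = (0 12 9 1 16 8 6 4 5)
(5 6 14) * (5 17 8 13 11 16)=(5 6 14 17 8 13 11 16)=[0, 1, 2, 3, 4, 6, 14, 7, 13, 9, 10, 16, 12, 11, 17, 15, 5, 8]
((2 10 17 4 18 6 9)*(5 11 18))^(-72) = (18) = ((2 10 17 4 5 11 18 6 9))^(-72)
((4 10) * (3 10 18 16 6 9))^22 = ((3 10 4 18 16 6 9))^22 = (3 10 4 18 16 6 9)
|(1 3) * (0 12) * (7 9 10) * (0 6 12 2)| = 6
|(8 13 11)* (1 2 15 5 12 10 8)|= 9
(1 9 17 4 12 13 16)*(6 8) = (1 9 17 4 12 13 16)(6 8) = [0, 9, 2, 3, 12, 5, 8, 7, 6, 17, 10, 11, 13, 16, 14, 15, 1, 4]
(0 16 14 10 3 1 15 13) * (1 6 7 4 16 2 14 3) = (0 2 14 10 1 15 13)(3 6 7 4 16) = [2, 15, 14, 6, 16, 5, 7, 4, 8, 9, 1, 11, 12, 0, 10, 13, 3]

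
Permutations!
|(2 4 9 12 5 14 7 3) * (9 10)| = 9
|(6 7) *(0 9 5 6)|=|(0 9 5 6 7)|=5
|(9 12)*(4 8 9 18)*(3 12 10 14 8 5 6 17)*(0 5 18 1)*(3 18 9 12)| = |(0 5 6 17 18 4 9 10 14 8 12 1)| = 12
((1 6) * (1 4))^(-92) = ((1 6 4))^(-92) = (1 6 4)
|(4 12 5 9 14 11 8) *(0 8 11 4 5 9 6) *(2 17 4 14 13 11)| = |(0 8 5 6)(2 17 4 12 9 13 11)| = 28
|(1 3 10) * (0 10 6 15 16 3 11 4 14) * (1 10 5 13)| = 28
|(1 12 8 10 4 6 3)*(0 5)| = |(0 5)(1 12 8 10 4 6 3)| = 14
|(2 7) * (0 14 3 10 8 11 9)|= 14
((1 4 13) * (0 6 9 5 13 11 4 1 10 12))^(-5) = ((0 6 9 5 13 10 12)(4 11))^(-5) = (0 9 13 12 6 5 10)(4 11)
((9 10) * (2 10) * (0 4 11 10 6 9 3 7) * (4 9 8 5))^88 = ((0 9 2 6 8 5 4 11 10 3 7))^88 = (11)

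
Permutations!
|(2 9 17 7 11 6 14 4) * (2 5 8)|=|(2 9 17 7 11 6 14 4 5 8)|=10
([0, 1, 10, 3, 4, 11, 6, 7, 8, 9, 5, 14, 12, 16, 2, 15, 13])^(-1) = (2 14 11 5 10)(13 16)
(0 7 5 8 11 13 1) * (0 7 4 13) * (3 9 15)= (0 4 13 1 7 5 8 11)(3 9 15)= [4, 7, 2, 9, 13, 8, 6, 5, 11, 15, 10, 0, 12, 1, 14, 3]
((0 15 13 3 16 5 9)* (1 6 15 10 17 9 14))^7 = (0 9 17 10)(1 14 5 16 3 13 15 6)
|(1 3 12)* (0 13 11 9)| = 12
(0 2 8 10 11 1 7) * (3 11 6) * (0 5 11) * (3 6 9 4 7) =(0 2 8 10 9 4 7 5 11 1 3) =[2, 3, 8, 0, 7, 11, 6, 5, 10, 4, 9, 1]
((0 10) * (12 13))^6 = (13)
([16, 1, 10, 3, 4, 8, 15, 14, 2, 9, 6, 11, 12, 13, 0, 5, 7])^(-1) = [14, 1, 8, 3, 4, 15, 10, 16, 5, 9, 2, 11, 12, 13, 7, 6, 0]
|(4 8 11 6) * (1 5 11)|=|(1 5 11 6 4 8)|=6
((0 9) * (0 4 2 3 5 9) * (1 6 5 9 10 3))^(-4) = (1 3)(2 10)(4 5)(6 9)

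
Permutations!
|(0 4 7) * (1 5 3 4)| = |(0 1 5 3 4 7)| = 6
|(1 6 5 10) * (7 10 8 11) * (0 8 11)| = 6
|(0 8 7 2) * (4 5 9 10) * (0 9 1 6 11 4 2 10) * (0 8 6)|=30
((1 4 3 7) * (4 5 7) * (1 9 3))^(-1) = (1 4 3 9 7 5)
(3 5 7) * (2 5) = [0, 1, 5, 2, 4, 7, 6, 3] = (2 5 7 3)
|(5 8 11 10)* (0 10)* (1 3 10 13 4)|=|(0 13 4 1 3 10 5 8 11)|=9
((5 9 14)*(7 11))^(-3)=(14)(7 11)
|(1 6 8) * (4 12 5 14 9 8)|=8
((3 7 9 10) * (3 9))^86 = ((3 7)(9 10))^86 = (10)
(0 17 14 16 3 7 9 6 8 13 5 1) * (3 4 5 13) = (0 17 14 16 4 5 1)(3 7 9 6 8) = [17, 0, 2, 7, 5, 1, 8, 9, 3, 6, 10, 11, 12, 13, 16, 15, 4, 14]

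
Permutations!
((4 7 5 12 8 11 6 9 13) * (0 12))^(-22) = (0 7 13 6 8)(4 9 11 12 5)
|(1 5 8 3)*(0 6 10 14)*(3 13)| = 20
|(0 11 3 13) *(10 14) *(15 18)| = 4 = |(0 11 3 13)(10 14)(15 18)|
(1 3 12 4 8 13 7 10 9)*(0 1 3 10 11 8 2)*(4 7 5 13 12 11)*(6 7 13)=(0 1 10 9 3 11 8 12 13 5 6 7 4 2)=[1, 10, 0, 11, 2, 6, 7, 4, 12, 3, 9, 8, 13, 5]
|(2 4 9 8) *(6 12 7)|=|(2 4 9 8)(6 12 7)|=12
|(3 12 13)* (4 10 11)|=3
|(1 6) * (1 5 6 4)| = |(1 4)(5 6)| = 2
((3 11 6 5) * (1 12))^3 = ((1 12)(3 11 6 5))^3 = (1 12)(3 5 6 11)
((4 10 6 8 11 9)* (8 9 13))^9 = (13)(4 10 6 9)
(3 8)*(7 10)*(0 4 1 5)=(0 4 1 5)(3 8)(7 10)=[4, 5, 2, 8, 1, 0, 6, 10, 3, 9, 7]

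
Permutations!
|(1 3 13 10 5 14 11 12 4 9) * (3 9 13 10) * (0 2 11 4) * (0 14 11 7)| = 24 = |(0 2 7)(1 9)(3 10 5 11 12 14 4 13)|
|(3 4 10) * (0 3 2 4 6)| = |(0 3 6)(2 4 10)| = 3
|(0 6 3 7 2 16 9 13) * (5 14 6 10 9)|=28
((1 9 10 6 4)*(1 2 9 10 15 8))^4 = (1 2)(4 8)(6 15)(9 10) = ((1 10 6 4 2 9 15 8))^4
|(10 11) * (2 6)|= |(2 6)(10 11)|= 2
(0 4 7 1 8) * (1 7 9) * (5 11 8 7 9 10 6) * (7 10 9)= (0 4 9 1 10 6 5 11 8)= [4, 10, 2, 3, 9, 11, 5, 7, 0, 1, 6, 8]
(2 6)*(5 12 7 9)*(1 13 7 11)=(1 13 7 9 5 12 11)(2 6)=[0, 13, 6, 3, 4, 12, 2, 9, 8, 5, 10, 1, 11, 7]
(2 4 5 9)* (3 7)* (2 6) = [0, 1, 4, 7, 5, 9, 2, 3, 8, 6] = (2 4 5 9 6)(3 7)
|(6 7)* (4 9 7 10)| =|(4 9 7 6 10)| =5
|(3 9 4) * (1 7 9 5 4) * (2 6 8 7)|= 6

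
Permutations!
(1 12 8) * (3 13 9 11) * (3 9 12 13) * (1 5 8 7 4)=[0, 13, 2, 3, 1, 8, 6, 4, 5, 11, 10, 9, 7, 12]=(1 13 12 7 4)(5 8)(9 11)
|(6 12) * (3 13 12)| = |(3 13 12 6)| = 4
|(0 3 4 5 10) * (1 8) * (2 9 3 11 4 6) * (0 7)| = 12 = |(0 11 4 5 10 7)(1 8)(2 9 3 6)|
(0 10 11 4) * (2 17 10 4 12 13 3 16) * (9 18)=(0 4)(2 17 10 11 12 13 3 16)(9 18)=[4, 1, 17, 16, 0, 5, 6, 7, 8, 18, 11, 12, 13, 3, 14, 15, 2, 10, 9]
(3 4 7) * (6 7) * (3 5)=(3 4 6 7 5)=[0, 1, 2, 4, 6, 3, 7, 5]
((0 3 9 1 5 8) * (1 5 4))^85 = (9)(1 4) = ((0 3 9 5 8)(1 4))^85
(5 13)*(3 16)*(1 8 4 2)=(1 8 4 2)(3 16)(5 13)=[0, 8, 1, 16, 2, 13, 6, 7, 4, 9, 10, 11, 12, 5, 14, 15, 3]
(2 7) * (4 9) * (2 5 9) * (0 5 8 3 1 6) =(0 5 9 4 2 7 8 3 1 6) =[5, 6, 7, 1, 2, 9, 0, 8, 3, 4]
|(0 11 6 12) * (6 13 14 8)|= |(0 11 13 14 8 6 12)|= 7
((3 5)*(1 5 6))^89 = ((1 5 3 6))^89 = (1 5 3 6)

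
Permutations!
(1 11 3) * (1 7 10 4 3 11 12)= (1 12)(3 7 10 4)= [0, 12, 2, 7, 3, 5, 6, 10, 8, 9, 4, 11, 1]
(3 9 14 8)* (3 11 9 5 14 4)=[0, 1, 2, 5, 3, 14, 6, 7, 11, 4, 10, 9, 12, 13, 8]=(3 5 14 8 11 9 4)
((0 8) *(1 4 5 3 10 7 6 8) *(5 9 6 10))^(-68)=((0 1 4 9 6 8)(3 5)(7 10))^(-68)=(10)(0 6 4)(1 8 9)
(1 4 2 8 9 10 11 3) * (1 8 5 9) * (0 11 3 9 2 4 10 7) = (0 11 9 7)(1 10 3 8)(2 5) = [11, 10, 5, 8, 4, 2, 6, 0, 1, 7, 3, 9]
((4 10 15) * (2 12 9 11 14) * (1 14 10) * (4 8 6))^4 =(1 9 8 14 11 6 2 10 4 12 15)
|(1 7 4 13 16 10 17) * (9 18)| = 14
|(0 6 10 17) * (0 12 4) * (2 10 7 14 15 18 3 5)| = 13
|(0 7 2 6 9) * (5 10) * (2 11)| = |(0 7 11 2 6 9)(5 10)| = 6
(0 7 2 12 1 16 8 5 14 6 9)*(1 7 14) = (0 14 6 9)(1 16 8 5)(2 12 7) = [14, 16, 12, 3, 4, 1, 9, 2, 5, 0, 10, 11, 7, 13, 6, 15, 8]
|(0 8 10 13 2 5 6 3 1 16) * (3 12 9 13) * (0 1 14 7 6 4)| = 26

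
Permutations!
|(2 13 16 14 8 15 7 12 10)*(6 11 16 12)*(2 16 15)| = 28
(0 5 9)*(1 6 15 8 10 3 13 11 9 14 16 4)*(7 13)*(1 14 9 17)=[5, 6, 2, 7, 14, 9, 15, 13, 10, 0, 3, 17, 12, 11, 16, 8, 4, 1]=(0 5 9)(1 6 15 8 10 3 7 13 11 17)(4 14 16)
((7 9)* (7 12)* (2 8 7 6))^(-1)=(2 6 12 9 7 8)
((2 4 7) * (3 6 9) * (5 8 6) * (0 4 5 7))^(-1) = (0 4)(2 7 3 9 6 8 5)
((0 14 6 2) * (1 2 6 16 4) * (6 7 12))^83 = (0 2 1 4 16 14)(6 12 7)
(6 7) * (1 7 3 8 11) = (1 7 6 3 8 11) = [0, 7, 2, 8, 4, 5, 3, 6, 11, 9, 10, 1]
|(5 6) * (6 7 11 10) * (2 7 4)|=7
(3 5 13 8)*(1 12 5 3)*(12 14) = [0, 14, 2, 3, 4, 13, 6, 7, 1, 9, 10, 11, 5, 8, 12] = (1 14 12 5 13 8)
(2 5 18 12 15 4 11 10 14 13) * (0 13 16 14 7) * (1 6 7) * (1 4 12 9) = (0 13 2 5 18 9 1 6 7)(4 11 10)(12 15)(14 16) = [13, 6, 5, 3, 11, 18, 7, 0, 8, 1, 4, 10, 15, 2, 16, 12, 14, 17, 9]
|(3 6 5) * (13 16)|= 6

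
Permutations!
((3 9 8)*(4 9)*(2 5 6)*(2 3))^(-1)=(2 8 9 4 3 6 5)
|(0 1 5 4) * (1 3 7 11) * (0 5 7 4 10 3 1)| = 4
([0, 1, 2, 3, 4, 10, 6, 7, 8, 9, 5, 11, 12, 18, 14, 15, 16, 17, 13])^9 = (5 10)(13 18)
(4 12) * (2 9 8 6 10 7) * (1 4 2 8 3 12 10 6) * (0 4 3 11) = [4, 3, 9, 12, 10, 5, 6, 8, 1, 11, 7, 0, 2] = (0 4 10 7 8 1 3 12 2 9 11)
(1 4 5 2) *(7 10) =(1 4 5 2)(7 10) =[0, 4, 1, 3, 5, 2, 6, 10, 8, 9, 7]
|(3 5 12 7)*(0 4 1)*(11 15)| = 12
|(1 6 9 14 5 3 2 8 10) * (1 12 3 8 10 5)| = 4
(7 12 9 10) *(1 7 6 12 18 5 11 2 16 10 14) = (1 7 18 5 11 2 16 10 6 12 9 14) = [0, 7, 16, 3, 4, 11, 12, 18, 8, 14, 6, 2, 9, 13, 1, 15, 10, 17, 5]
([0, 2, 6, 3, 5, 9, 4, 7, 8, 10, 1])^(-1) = (1 10 9 5 4 6 2)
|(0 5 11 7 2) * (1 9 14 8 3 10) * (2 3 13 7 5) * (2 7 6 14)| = 28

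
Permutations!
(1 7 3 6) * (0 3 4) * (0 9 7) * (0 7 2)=[3, 7, 0, 6, 9, 5, 1, 4, 8, 2]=(0 3 6 1 7 4 9 2)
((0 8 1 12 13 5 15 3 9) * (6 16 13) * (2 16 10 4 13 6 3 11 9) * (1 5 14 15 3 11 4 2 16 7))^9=(0 1 6 8 12 10 5 11 2 3 9 7 16)(4 13 14 15)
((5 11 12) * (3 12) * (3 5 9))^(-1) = (3 9 12)(5 11)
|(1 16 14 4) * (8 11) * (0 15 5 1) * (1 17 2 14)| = |(0 15 5 17 2 14 4)(1 16)(8 11)| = 14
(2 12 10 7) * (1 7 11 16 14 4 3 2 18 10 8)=(1 7 18 10 11 16 14 4 3 2 12 8)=[0, 7, 12, 2, 3, 5, 6, 18, 1, 9, 11, 16, 8, 13, 4, 15, 14, 17, 10]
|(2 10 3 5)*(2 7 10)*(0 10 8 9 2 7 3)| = |(0 10)(2 7 8 9)(3 5)| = 4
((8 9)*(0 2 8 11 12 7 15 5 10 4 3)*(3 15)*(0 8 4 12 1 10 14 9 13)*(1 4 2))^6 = ((0 1 10 12 7 3 8 13)(4 15 5 14 9 11))^6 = (15)(0 8 7 10)(1 13 3 12)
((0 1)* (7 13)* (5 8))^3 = ((0 1)(5 8)(7 13))^3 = (0 1)(5 8)(7 13)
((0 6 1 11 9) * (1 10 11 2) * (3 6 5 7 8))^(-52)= ((0 5 7 8 3 6 10 11 9)(1 2))^(-52)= (0 7 3 10 9 5 8 6 11)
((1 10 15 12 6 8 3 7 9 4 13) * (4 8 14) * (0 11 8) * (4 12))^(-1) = ((0 11 8 3 7 9)(1 10 15 4 13)(6 14 12))^(-1) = (0 9 7 3 8 11)(1 13 4 15 10)(6 12 14)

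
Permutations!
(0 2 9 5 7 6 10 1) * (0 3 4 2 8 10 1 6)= (0 8 10 6 1 3 4 2 9 5 7)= [8, 3, 9, 4, 2, 7, 1, 0, 10, 5, 6]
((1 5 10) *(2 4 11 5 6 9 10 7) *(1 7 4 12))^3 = ((1 6 9 10 7 2 12)(4 11 5))^3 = (1 10 12 9 2 6 7)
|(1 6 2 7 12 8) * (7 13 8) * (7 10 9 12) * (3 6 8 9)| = 14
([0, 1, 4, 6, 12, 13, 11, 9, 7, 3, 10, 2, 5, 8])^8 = (2 3 8 12 11 9 13 4 6 7 5)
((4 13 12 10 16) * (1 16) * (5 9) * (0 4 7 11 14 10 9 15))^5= (0 5 12 4 15 9 13)(1 10 14 11 7 16)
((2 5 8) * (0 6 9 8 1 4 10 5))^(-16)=((0 6 9 8 2)(1 4 10 5))^(-16)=(10)(0 2 8 9 6)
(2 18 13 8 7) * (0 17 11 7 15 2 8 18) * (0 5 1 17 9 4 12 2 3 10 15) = (0 9 4 12 2 5 1 17 11 7 8)(3 10 15)(13 18) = [9, 17, 5, 10, 12, 1, 6, 8, 0, 4, 15, 7, 2, 18, 14, 3, 16, 11, 13]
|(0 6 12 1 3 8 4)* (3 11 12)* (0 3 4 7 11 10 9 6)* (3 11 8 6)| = 8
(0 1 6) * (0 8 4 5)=[1, 6, 2, 3, 5, 0, 8, 7, 4]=(0 1 6 8 4 5)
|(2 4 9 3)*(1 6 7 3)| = 7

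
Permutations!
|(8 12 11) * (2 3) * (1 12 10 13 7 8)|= 12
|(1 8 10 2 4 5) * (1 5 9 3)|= |(1 8 10 2 4 9 3)|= 7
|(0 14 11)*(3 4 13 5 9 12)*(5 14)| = 9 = |(0 5 9 12 3 4 13 14 11)|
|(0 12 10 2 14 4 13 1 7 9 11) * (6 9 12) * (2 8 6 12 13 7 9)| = |(0 12 10 8 6 2 14 4 7 13 1 9 11)| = 13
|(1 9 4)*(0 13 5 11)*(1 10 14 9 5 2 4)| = 10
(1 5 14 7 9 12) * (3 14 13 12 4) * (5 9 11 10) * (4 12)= [0, 9, 2, 14, 3, 13, 6, 11, 8, 12, 5, 10, 1, 4, 7]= (1 9 12)(3 14 7 11 10 5 13 4)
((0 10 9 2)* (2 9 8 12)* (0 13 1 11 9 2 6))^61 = ((0 10 8 12 6)(1 11 9 2 13))^61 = (0 10 8 12 6)(1 11 9 2 13)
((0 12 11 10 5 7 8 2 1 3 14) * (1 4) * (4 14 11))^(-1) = (0 14 2 8 7 5 10 11 3 1 4 12)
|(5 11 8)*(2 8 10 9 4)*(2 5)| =|(2 8)(4 5 11 10 9)| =10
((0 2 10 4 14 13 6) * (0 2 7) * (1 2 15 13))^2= (1 10 14 2 4)(6 13 15)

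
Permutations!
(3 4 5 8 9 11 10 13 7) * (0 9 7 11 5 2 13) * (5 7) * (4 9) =(0 4 2 13 11 10)(3 9 7)(5 8) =[4, 1, 13, 9, 2, 8, 6, 3, 5, 7, 0, 10, 12, 11]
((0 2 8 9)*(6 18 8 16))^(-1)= (0 9 8 18 6 16 2)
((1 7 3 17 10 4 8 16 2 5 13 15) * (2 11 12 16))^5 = ((1 7 3 17 10 4 8 2 5 13 15)(11 12 16))^5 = (1 4 15 10 13 17 5 3 2 7 8)(11 16 12)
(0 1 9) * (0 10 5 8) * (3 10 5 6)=[1, 9, 2, 10, 4, 8, 3, 7, 0, 5, 6]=(0 1 9 5 8)(3 10 6)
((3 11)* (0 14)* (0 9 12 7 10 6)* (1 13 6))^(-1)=(0 6 13 1 10 7 12 9 14)(3 11)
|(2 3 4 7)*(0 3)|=|(0 3 4 7 2)|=5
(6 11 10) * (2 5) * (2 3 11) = [0, 1, 5, 11, 4, 3, 2, 7, 8, 9, 6, 10] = (2 5 3 11 10 6)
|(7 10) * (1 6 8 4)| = 4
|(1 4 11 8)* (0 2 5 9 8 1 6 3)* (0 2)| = 6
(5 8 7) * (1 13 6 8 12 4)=[0, 13, 2, 3, 1, 12, 8, 5, 7, 9, 10, 11, 4, 6]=(1 13 6 8 7 5 12 4)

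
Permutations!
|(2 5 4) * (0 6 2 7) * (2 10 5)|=6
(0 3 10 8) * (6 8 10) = (10)(0 3 6 8) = [3, 1, 2, 6, 4, 5, 8, 7, 0, 9, 10]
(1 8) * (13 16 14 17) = [0, 8, 2, 3, 4, 5, 6, 7, 1, 9, 10, 11, 12, 16, 17, 15, 14, 13] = (1 8)(13 16 14 17)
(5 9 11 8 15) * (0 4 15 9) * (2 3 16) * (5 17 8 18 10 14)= (0 4 15 17 8 9 11 18 10 14 5)(2 3 16)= [4, 1, 3, 16, 15, 0, 6, 7, 9, 11, 14, 18, 12, 13, 5, 17, 2, 8, 10]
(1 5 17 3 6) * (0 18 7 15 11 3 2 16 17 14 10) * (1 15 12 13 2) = (0 18 7 12 13 2 16 17 1 5 14 10)(3 6 15 11) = [18, 5, 16, 6, 4, 14, 15, 12, 8, 9, 0, 3, 13, 2, 10, 11, 17, 1, 7]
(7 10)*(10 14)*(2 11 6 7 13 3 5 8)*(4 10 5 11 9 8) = (2 9 8)(3 11 6 7 14 5 4 10 13) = [0, 1, 9, 11, 10, 4, 7, 14, 2, 8, 13, 6, 12, 3, 5]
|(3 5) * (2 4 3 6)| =5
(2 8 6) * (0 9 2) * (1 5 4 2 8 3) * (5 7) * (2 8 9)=[2, 7, 3, 1, 8, 4, 0, 5, 6, 9]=(9)(0 2 3 1 7 5 4 8 6)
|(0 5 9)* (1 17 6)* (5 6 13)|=7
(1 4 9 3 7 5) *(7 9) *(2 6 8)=(1 4 7 5)(2 6 8)(3 9)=[0, 4, 6, 9, 7, 1, 8, 5, 2, 3]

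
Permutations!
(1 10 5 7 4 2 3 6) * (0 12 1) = [12, 10, 3, 6, 2, 7, 0, 4, 8, 9, 5, 11, 1] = (0 12 1 10 5 7 4 2 3 6)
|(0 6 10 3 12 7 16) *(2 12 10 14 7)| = 10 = |(0 6 14 7 16)(2 12)(3 10)|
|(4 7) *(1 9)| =2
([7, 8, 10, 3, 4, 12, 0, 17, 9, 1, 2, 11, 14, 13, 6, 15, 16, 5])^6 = (0 6 14 12 5 17 7)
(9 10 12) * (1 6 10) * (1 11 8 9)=(1 6 10 12)(8 9 11)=[0, 6, 2, 3, 4, 5, 10, 7, 9, 11, 12, 8, 1]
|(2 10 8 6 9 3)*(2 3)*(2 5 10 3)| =|(2 3)(5 10 8 6 9)| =10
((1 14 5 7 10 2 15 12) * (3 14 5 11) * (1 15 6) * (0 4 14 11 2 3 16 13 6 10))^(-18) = (0 13 2 5 11 4 6 10 7 16 14 1 3)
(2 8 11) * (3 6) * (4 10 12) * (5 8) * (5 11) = (2 11)(3 6)(4 10 12)(5 8) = [0, 1, 11, 6, 10, 8, 3, 7, 5, 9, 12, 2, 4]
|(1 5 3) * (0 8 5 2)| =|(0 8 5 3 1 2)| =6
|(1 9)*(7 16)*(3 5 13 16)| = |(1 9)(3 5 13 16 7)| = 10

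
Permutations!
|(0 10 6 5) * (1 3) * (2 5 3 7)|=8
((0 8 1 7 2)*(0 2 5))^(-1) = ((0 8 1 7 5))^(-1) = (0 5 7 1 8)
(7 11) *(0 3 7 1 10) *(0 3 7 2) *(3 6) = (0 7 11 1 10 6 3 2) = [7, 10, 0, 2, 4, 5, 3, 11, 8, 9, 6, 1]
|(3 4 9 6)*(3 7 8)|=|(3 4 9 6 7 8)|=6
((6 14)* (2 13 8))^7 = ((2 13 8)(6 14))^7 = (2 13 8)(6 14)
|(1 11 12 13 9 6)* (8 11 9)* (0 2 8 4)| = 21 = |(0 2 8 11 12 13 4)(1 9 6)|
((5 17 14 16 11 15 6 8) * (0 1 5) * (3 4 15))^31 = (0 3 5 15 14 8 11 1 4 17 6 16)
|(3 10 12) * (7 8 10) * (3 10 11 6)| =|(3 7 8 11 6)(10 12)| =10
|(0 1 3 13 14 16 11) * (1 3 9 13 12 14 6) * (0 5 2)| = 8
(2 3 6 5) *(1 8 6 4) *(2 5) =(1 8 6 2 3 4) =[0, 8, 3, 4, 1, 5, 2, 7, 6]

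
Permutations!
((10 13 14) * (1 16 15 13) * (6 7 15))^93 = ((1 16 6 7 15 13 14 10))^93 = (1 13 6 10 15 16 14 7)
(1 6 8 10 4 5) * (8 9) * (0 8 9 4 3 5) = (0 8 10 3 5 1 6 4) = [8, 6, 2, 5, 0, 1, 4, 7, 10, 9, 3]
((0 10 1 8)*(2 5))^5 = ((0 10 1 8)(2 5))^5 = (0 10 1 8)(2 5)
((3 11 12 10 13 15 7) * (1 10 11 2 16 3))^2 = ((1 10 13 15 7)(2 16 3)(11 12))^2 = (1 13 7 10 15)(2 3 16)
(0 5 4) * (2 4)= [5, 1, 4, 3, 0, 2]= (0 5 2 4)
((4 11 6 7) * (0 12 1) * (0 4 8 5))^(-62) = (0 12 1 4 11 6 7 8 5) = ((0 12 1 4 11 6 7 8 5))^(-62)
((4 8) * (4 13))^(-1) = (4 13 8)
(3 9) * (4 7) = [0, 1, 2, 9, 7, 5, 6, 4, 8, 3] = (3 9)(4 7)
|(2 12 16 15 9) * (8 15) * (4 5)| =|(2 12 16 8 15 9)(4 5)| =6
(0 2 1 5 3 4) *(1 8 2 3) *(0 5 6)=(0 3 4 5 1 6)(2 8)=[3, 6, 8, 4, 5, 1, 0, 7, 2]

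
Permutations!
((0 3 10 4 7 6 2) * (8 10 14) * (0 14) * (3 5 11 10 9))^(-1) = (0 3 9 8 14 2 6 7 4 10 11 5) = ((0 5 11 10 4 7 6 2 14 8 9 3))^(-1)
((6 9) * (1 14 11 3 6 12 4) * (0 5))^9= ((0 5)(1 14 11 3 6 9 12 4))^9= (0 5)(1 14 11 3 6 9 12 4)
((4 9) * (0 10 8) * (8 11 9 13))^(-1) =((0 10 11 9 4 13 8))^(-1) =(0 8 13 4 9 11 10)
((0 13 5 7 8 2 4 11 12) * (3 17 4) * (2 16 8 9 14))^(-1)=((0 13 5 7 9 14 2 3 17 4 11 12)(8 16))^(-1)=(0 12 11 4 17 3 2 14 9 7 5 13)(8 16)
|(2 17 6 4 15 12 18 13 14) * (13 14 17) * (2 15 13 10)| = 4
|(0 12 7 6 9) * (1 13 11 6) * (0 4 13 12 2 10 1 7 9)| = 10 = |(0 2 10 1 12 9 4 13 11 6)|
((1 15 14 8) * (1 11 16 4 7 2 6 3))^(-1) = (1 3 6 2 7 4 16 11 8 14 15)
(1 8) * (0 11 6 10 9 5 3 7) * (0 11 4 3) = (0 4 3 7 11 6 10 9 5)(1 8) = [4, 8, 2, 7, 3, 0, 10, 11, 1, 5, 9, 6]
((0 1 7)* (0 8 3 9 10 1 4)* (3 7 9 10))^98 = (1 3)(9 10)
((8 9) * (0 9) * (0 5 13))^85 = (13)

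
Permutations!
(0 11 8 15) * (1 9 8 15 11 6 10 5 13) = (0 6 10 5 13 1 9 8 11 15) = [6, 9, 2, 3, 4, 13, 10, 7, 11, 8, 5, 15, 12, 1, 14, 0]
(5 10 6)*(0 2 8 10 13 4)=[2, 1, 8, 3, 0, 13, 5, 7, 10, 9, 6, 11, 12, 4]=(0 2 8 10 6 5 13 4)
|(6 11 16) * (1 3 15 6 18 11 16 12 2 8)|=10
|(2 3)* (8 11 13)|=6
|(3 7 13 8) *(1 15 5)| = |(1 15 5)(3 7 13 8)| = 12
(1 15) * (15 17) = [0, 17, 2, 3, 4, 5, 6, 7, 8, 9, 10, 11, 12, 13, 14, 1, 16, 15] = (1 17 15)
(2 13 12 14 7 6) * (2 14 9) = (2 13 12 9)(6 14 7) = [0, 1, 13, 3, 4, 5, 14, 6, 8, 2, 10, 11, 9, 12, 7]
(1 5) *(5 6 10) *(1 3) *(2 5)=(1 6 10 2 5 3)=[0, 6, 5, 1, 4, 3, 10, 7, 8, 9, 2]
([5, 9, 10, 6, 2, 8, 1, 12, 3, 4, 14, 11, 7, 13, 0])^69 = (0 3 9 10 5 6 4 14 8 1 2)(7 12)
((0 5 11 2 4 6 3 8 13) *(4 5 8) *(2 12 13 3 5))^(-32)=(0 6 13 4 12 3 11 8 5)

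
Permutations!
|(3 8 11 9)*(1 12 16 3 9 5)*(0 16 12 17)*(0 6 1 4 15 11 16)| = |(1 17 6)(3 8 16)(4 15 11 5)| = 12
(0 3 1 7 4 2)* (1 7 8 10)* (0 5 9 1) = (0 3 7 4 2 5 9 1 8 10) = [3, 8, 5, 7, 2, 9, 6, 4, 10, 1, 0]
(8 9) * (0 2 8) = [2, 1, 8, 3, 4, 5, 6, 7, 9, 0] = (0 2 8 9)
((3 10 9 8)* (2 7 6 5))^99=((2 7 6 5)(3 10 9 8))^99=(2 5 6 7)(3 8 9 10)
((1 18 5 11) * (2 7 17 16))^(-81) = (1 11 5 18)(2 16 17 7)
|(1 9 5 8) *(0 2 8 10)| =|(0 2 8 1 9 5 10)| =7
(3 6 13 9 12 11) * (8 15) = [0, 1, 2, 6, 4, 5, 13, 7, 15, 12, 10, 3, 11, 9, 14, 8] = (3 6 13 9 12 11)(8 15)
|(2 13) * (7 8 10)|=|(2 13)(7 8 10)|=6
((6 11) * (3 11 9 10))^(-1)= ((3 11 6 9 10))^(-1)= (3 10 9 6 11)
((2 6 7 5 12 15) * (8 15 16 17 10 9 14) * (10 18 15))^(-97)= (2 7 12 17 15 6 5 16 18)(8 14 9 10)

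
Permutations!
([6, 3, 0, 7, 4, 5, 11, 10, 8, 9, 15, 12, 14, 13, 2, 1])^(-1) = [2, 15, 14, 1, 4, 5, 0, 3, 8, 9, 7, 6, 11, 13, 12, 10]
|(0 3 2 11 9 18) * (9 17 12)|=|(0 3 2 11 17 12 9 18)|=8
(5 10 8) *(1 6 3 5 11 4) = (1 6 3 5 10 8 11 4) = [0, 6, 2, 5, 1, 10, 3, 7, 11, 9, 8, 4]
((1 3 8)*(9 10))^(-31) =(1 8 3)(9 10) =((1 3 8)(9 10))^(-31)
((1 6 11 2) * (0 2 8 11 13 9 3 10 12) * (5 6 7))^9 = ((0 2 1 7 5 6 13 9 3 10 12)(8 11))^9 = (0 10 9 6 7 2 12 3 13 5 1)(8 11)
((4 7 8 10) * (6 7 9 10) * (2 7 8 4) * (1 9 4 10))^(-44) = (2 7 10) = ((1 9)(2 7 10)(6 8))^(-44)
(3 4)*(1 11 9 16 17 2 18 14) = (1 11 9 16 17 2 18 14)(3 4) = [0, 11, 18, 4, 3, 5, 6, 7, 8, 16, 10, 9, 12, 13, 1, 15, 17, 2, 14]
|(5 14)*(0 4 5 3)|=5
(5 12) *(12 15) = (5 15 12) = [0, 1, 2, 3, 4, 15, 6, 7, 8, 9, 10, 11, 5, 13, 14, 12]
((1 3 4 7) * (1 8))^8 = ((1 3 4 7 8))^8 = (1 7 3 8 4)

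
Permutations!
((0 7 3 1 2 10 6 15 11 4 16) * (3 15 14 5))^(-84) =((0 7 15 11 4 16)(1 2 10 6 14 5 3))^(-84) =(16)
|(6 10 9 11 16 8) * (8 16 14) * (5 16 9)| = 8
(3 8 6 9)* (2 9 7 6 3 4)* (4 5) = (2 9 5 4)(3 8)(6 7) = [0, 1, 9, 8, 2, 4, 7, 6, 3, 5]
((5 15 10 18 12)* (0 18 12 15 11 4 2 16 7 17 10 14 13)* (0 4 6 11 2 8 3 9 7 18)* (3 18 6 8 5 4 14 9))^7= (2 9)(4 18)(5 15)(6 17)(7 16)(8 12)(10 11)(13 14)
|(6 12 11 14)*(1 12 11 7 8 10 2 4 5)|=24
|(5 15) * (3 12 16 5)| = |(3 12 16 5 15)| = 5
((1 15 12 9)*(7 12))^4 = ((1 15 7 12 9))^4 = (1 9 12 7 15)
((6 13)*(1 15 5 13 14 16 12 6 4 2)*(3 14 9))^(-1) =((1 15 5 13 4 2)(3 14 16 12 6 9))^(-1) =(1 2 4 13 5 15)(3 9 6 12 16 14)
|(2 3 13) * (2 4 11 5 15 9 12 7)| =|(2 3 13 4 11 5 15 9 12 7)| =10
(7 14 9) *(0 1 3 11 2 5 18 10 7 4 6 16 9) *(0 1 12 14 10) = (0 12 14 1 3 11 2 5 18)(4 6 16 9)(7 10) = [12, 3, 5, 11, 6, 18, 16, 10, 8, 4, 7, 2, 14, 13, 1, 15, 9, 17, 0]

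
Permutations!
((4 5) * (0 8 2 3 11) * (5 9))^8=(0 3 8 11 2)(4 5 9)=((0 8 2 3 11)(4 9 5))^8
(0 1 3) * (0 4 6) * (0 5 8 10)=(0 1 3 4 6 5 8 10)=[1, 3, 2, 4, 6, 8, 5, 7, 10, 9, 0]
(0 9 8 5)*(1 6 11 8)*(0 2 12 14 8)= (0 9 1 6 11)(2 12 14 8 5)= [9, 6, 12, 3, 4, 2, 11, 7, 5, 1, 10, 0, 14, 13, 8]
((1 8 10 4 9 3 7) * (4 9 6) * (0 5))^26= (1 10 3)(7 8 9)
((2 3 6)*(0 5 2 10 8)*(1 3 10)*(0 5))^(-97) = (1 6 3)(2 5 8 10)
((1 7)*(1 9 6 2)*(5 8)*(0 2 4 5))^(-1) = ((0 2 1 7 9 6 4 5 8))^(-1) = (0 8 5 4 6 9 7 1 2)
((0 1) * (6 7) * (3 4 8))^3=(8)(0 1)(6 7)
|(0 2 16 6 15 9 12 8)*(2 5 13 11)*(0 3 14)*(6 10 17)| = |(0 5 13 11 2 16 10 17 6 15 9 12 8 3 14)| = 15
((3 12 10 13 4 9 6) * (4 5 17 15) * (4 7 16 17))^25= ((3 12 10 13 5 4 9 6)(7 16 17 15))^25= (3 12 10 13 5 4 9 6)(7 16 17 15)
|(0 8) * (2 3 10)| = |(0 8)(2 3 10)| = 6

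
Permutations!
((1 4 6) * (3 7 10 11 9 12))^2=((1 4 6)(3 7 10 11 9 12))^2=(1 6 4)(3 10 9)(7 11 12)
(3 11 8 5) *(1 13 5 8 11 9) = [0, 13, 2, 9, 4, 3, 6, 7, 8, 1, 10, 11, 12, 5] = (1 13 5 3 9)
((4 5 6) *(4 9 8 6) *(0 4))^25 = ((0 4 5)(6 9 8))^25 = (0 4 5)(6 9 8)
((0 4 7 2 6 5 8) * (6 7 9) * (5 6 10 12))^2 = ((0 4 9 10 12 5 8)(2 7))^2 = (0 9 12 8 4 10 5)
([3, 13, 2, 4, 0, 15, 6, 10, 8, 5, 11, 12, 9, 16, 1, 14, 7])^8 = [4, 5, 2, 0, 3, 11, 6, 1, 8, 10, 13, 16, 7, 15, 9, 12, 14]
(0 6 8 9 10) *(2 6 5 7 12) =(0 5 7 12 2 6 8 9 10) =[5, 1, 6, 3, 4, 7, 8, 12, 9, 10, 0, 11, 2]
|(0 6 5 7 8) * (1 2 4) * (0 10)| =|(0 6 5 7 8 10)(1 2 4)| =6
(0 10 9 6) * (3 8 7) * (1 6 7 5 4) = [10, 6, 2, 8, 1, 4, 0, 3, 5, 7, 9] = (0 10 9 7 3 8 5 4 1 6)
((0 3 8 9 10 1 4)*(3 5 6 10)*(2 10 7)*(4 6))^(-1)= (0 4 5)(1 10 2 7 6)(3 9 8)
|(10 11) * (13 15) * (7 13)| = 6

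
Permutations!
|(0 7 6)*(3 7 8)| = 5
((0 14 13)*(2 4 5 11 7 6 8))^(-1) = ((0 14 13)(2 4 5 11 7 6 8))^(-1) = (0 13 14)(2 8 6 7 11 5 4)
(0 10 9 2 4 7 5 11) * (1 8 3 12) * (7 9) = (0 10 7 5 11)(1 8 3 12)(2 4 9) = [10, 8, 4, 12, 9, 11, 6, 5, 3, 2, 7, 0, 1]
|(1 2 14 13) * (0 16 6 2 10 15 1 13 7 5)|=|(0 16 6 2 14 7 5)(1 10 15)|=21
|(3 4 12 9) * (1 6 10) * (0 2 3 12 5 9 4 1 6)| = 4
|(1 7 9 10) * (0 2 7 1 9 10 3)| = 6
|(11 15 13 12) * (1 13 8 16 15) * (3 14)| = 12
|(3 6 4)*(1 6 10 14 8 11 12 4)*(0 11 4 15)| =|(0 11 12 15)(1 6)(3 10 14 8 4)| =20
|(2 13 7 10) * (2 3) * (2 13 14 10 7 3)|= |(2 14 10)(3 13)|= 6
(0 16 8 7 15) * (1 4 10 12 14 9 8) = [16, 4, 2, 3, 10, 5, 6, 15, 7, 8, 12, 11, 14, 13, 9, 0, 1] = (0 16 1 4 10 12 14 9 8 7 15)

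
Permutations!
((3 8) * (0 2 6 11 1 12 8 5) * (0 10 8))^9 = ((0 2 6 11 1 12)(3 5 10 8))^9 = (0 11)(1 2)(3 5 10 8)(6 12)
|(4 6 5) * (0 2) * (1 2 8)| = |(0 8 1 2)(4 6 5)| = 12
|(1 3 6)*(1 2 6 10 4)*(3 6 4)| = 4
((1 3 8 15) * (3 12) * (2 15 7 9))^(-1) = (1 15 2 9 7 8 3 12)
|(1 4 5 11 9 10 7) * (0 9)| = 8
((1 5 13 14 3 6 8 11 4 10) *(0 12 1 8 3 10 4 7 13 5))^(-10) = (0 1 12)(7 14 8)(10 11 13)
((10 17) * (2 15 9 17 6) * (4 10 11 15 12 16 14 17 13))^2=(2 16 17 15 13 10)(4 6 12 14 11 9)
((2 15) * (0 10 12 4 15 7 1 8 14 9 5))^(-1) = (0 5 9 14 8 1 7 2 15 4 12 10)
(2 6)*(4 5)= (2 6)(4 5)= [0, 1, 6, 3, 5, 4, 2]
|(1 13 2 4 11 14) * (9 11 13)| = |(1 9 11 14)(2 4 13)| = 12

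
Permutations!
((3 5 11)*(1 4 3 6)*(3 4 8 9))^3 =(1 3 6 9 11 8 5)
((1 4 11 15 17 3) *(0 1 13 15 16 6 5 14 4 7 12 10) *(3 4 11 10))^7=((0 1 7 12 3 13 15 17 4 10)(5 14 11 16 6))^7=(0 17 3 1 4 13 7 10 15 12)(5 11 6 14 16)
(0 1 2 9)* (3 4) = (0 1 2 9)(3 4) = [1, 2, 9, 4, 3, 5, 6, 7, 8, 0]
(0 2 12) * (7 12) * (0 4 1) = (0 2 7 12 4 1) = [2, 0, 7, 3, 1, 5, 6, 12, 8, 9, 10, 11, 4]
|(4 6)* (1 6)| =|(1 6 4)| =3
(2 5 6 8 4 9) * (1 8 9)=(1 8 4)(2 5 6 9)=[0, 8, 5, 3, 1, 6, 9, 7, 4, 2]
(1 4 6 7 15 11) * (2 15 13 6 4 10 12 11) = (1 10 12 11)(2 15)(6 7 13) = [0, 10, 15, 3, 4, 5, 7, 13, 8, 9, 12, 1, 11, 6, 14, 2]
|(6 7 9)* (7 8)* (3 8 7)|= 6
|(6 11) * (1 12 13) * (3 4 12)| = 10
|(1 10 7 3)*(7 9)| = |(1 10 9 7 3)| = 5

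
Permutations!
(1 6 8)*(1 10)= [0, 6, 2, 3, 4, 5, 8, 7, 10, 9, 1]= (1 6 8 10)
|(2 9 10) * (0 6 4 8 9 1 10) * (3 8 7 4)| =|(0 6 3 8 9)(1 10 2)(4 7)| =30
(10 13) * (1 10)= (1 10 13)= [0, 10, 2, 3, 4, 5, 6, 7, 8, 9, 13, 11, 12, 1]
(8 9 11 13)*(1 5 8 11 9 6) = (1 5 8 6)(11 13) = [0, 5, 2, 3, 4, 8, 1, 7, 6, 9, 10, 13, 12, 11]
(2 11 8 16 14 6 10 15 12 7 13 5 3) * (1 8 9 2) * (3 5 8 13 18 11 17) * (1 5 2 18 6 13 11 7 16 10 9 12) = (1 11 12 16 14 13 8 10 15)(2 17 3 5)(6 9 18 7) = [0, 11, 17, 5, 4, 2, 9, 6, 10, 18, 15, 12, 16, 8, 13, 1, 14, 3, 7]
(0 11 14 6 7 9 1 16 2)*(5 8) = (0 11 14 6 7 9 1 16 2)(5 8) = [11, 16, 0, 3, 4, 8, 7, 9, 5, 1, 10, 14, 12, 13, 6, 15, 2]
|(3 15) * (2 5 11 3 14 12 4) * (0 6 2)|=|(0 6 2 5 11 3 15 14 12 4)|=10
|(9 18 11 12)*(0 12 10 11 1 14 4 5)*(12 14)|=4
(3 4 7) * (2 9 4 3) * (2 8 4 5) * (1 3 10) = (1 3 10)(2 9 5)(4 7 8) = [0, 3, 9, 10, 7, 2, 6, 8, 4, 5, 1]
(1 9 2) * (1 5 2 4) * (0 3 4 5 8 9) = [3, 0, 8, 4, 1, 2, 6, 7, 9, 5] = (0 3 4 1)(2 8 9 5)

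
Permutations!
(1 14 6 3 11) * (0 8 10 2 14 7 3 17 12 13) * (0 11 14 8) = (1 7 3 14 6 17 12 13 11)(2 8 10) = [0, 7, 8, 14, 4, 5, 17, 3, 10, 9, 2, 1, 13, 11, 6, 15, 16, 12]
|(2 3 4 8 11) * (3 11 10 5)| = 10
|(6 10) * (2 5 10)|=4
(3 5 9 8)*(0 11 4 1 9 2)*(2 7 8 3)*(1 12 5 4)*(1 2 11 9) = (0 9 3 4 12 5 7 8 11 2) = [9, 1, 0, 4, 12, 7, 6, 8, 11, 3, 10, 2, 5]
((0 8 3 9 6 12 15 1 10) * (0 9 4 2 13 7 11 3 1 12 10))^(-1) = (0 1 8)(2 4 3 11 7 13)(6 9 10)(12 15)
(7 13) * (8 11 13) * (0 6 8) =(0 6 8 11 13 7) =[6, 1, 2, 3, 4, 5, 8, 0, 11, 9, 10, 13, 12, 7]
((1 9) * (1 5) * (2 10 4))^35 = (1 5 9)(2 4 10) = ((1 9 5)(2 10 4))^35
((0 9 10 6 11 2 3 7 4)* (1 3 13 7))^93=(0 6 13)(1 3)(2 4 10)(7 9 11)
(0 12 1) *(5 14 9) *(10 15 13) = (0 12 1)(5 14 9)(10 15 13) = [12, 0, 2, 3, 4, 14, 6, 7, 8, 5, 15, 11, 1, 10, 9, 13]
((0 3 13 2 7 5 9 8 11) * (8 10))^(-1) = ((0 3 13 2 7 5 9 10 8 11))^(-1) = (0 11 8 10 9 5 7 2 13 3)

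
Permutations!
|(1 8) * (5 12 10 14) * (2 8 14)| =7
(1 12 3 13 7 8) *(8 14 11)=[0, 12, 2, 13, 4, 5, 6, 14, 1, 9, 10, 8, 3, 7, 11]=(1 12 3 13 7 14 11 8)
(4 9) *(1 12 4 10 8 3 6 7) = [0, 12, 2, 6, 9, 5, 7, 1, 3, 10, 8, 11, 4] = (1 12 4 9 10 8 3 6 7)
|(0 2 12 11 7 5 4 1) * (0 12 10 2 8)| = |(0 8)(1 12 11 7 5 4)(2 10)| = 6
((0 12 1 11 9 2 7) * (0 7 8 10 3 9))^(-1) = (0 11 1 12)(2 9 3 10 8)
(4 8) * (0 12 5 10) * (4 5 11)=(0 12 11 4 8 5 10)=[12, 1, 2, 3, 8, 10, 6, 7, 5, 9, 0, 4, 11]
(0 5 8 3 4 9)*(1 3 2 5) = (0 1 3 4 9)(2 5 8) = [1, 3, 5, 4, 9, 8, 6, 7, 2, 0]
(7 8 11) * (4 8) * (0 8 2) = (0 8 11 7 4 2) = [8, 1, 0, 3, 2, 5, 6, 4, 11, 9, 10, 7]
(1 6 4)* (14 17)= (1 6 4)(14 17)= [0, 6, 2, 3, 1, 5, 4, 7, 8, 9, 10, 11, 12, 13, 17, 15, 16, 14]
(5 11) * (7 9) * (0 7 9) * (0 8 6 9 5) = (0 7 8 6 9 5 11) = [7, 1, 2, 3, 4, 11, 9, 8, 6, 5, 10, 0]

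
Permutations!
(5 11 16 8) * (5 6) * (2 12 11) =(2 12 11 16 8 6 5) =[0, 1, 12, 3, 4, 2, 5, 7, 6, 9, 10, 16, 11, 13, 14, 15, 8]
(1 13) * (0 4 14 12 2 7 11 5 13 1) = (0 4 14 12 2 7 11 5 13) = [4, 1, 7, 3, 14, 13, 6, 11, 8, 9, 10, 5, 2, 0, 12]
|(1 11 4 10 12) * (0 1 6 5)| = |(0 1 11 4 10 12 6 5)| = 8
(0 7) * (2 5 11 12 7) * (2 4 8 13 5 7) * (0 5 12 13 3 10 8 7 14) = (0 4 7 5 11 13 12 2 14)(3 10 8) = [4, 1, 14, 10, 7, 11, 6, 5, 3, 9, 8, 13, 2, 12, 0]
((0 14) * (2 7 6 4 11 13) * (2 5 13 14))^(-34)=((0 2 7 6 4 11 14)(5 13))^(-34)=(0 2 7 6 4 11 14)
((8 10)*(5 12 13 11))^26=((5 12 13 11)(8 10))^26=(5 13)(11 12)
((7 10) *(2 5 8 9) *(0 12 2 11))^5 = ((0 12 2 5 8 9 11)(7 10))^5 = (0 9 5 12 11 8 2)(7 10)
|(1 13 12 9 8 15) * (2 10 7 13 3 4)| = |(1 3 4 2 10 7 13 12 9 8 15)| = 11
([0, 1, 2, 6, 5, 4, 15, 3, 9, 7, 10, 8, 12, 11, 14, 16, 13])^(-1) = [0, 1, 2, 7, 5, 4, 3, 9, 11, 8, 10, 13, 12, 16, 14, 6, 15]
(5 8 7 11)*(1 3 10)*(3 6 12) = (1 6 12 3 10)(5 8 7 11) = [0, 6, 2, 10, 4, 8, 12, 11, 7, 9, 1, 5, 3]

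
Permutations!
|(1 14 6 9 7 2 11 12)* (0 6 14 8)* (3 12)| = |(14)(0 6 9 7 2 11 3 12 1 8)| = 10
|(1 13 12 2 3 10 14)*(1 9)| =8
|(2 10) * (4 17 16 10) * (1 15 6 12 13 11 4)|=|(1 15 6 12 13 11 4 17 16 10 2)|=11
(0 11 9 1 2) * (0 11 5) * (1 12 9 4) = (0 5)(1 2 11 4)(9 12) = [5, 2, 11, 3, 1, 0, 6, 7, 8, 12, 10, 4, 9]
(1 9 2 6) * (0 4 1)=[4, 9, 6, 3, 1, 5, 0, 7, 8, 2]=(0 4 1 9 2 6)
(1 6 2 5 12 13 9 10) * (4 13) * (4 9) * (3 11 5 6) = (1 3 11 5 12 9 10)(2 6)(4 13) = [0, 3, 6, 11, 13, 12, 2, 7, 8, 10, 1, 5, 9, 4]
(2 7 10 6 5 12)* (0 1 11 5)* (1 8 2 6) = [8, 11, 7, 3, 4, 12, 0, 10, 2, 9, 1, 5, 6] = (0 8 2 7 10 1 11 5 12 6)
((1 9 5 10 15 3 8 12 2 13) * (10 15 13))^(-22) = ((1 9 5 15 3 8 12 2 10 13))^(-22) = (1 10 12 3 5)(2 8 15 9 13)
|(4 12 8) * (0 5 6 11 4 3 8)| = 6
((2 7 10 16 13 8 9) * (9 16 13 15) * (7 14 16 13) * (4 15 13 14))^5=((2 4 15 9)(7 10)(8 14 16 13))^5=(2 4 15 9)(7 10)(8 14 16 13)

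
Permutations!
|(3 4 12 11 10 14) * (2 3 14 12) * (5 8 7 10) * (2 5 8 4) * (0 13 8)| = |(14)(0 13 8 7 10 12 11)(2 3)(4 5)| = 14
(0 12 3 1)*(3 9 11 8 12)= (0 3 1)(8 12 9 11)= [3, 0, 2, 1, 4, 5, 6, 7, 12, 11, 10, 8, 9]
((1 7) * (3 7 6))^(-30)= ((1 6 3 7))^(-30)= (1 3)(6 7)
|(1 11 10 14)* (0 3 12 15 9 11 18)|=|(0 3 12 15 9 11 10 14 1 18)|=10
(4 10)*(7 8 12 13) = (4 10)(7 8 12 13) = [0, 1, 2, 3, 10, 5, 6, 8, 12, 9, 4, 11, 13, 7]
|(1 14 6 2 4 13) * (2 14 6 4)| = |(1 6 14 4 13)| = 5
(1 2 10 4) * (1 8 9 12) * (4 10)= (1 2 4 8 9 12)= [0, 2, 4, 3, 8, 5, 6, 7, 9, 12, 10, 11, 1]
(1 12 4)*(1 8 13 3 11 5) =(1 12 4 8 13 3 11 5) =[0, 12, 2, 11, 8, 1, 6, 7, 13, 9, 10, 5, 4, 3]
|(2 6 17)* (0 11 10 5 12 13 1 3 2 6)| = 18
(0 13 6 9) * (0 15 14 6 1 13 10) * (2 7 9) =(0 10)(1 13)(2 7 9 15 14 6) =[10, 13, 7, 3, 4, 5, 2, 9, 8, 15, 0, 11, 12, 1, 6, 14]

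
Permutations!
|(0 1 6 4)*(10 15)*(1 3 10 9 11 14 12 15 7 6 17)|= |(0 3 10 7 6 4)(1 17)(9 11 14 12 15)|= 30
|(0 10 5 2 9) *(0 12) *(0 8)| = 7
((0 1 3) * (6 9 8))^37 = (0 1 3)(6 9 8)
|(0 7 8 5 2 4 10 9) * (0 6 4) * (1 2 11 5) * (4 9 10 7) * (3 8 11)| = |(0 4 7 11 5 3 8 1 2)(6 9)| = 18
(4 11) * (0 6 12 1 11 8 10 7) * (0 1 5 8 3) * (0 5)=[6, 11, 2, 5, 3, 8, 12, 1, 10, 9, 7, 4, 0]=(0 6 12)(1 11 4 3 5 8 10 7)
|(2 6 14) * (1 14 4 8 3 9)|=8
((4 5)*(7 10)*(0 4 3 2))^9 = ((0 4 5 3 2)(7 10))^9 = (0 2 3 5 4)(7 10)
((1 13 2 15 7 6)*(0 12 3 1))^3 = (0 1 15)(2 6 3)(7 12 13)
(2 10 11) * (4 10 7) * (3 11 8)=[0, 1, 7, 11, 10, 5, 6, 4, 3, 9, 8, 2]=(2 7 4 10 8 3 11)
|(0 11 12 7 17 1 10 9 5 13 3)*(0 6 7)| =9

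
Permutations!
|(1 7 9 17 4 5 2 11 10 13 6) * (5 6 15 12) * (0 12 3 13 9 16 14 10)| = |(0 12 5 2 11)(1 7 16 14 10 9 17 4 6)(3 13 15)| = 45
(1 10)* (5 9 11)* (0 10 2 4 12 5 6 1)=(0 10)(1 2 4 12 5 9 11 6)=[10, 2, 4, 3, 12, 9, 1, 7, 8, 11, 0, 6, 5]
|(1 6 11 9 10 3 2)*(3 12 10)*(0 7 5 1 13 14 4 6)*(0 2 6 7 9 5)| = |(0 9 3 6 11 5 1 2 13 14 4 7)(10 12)| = 12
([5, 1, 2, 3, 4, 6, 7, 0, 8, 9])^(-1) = (9)(0 7 6 5)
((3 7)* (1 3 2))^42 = (1 7)(2 3) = ((1 3 7 2))^42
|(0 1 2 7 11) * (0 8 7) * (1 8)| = 6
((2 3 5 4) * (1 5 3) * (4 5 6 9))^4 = ((1 6 9 4 2))^4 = (1 2 4 9 6)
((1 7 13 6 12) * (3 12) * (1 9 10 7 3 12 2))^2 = ((1 3 2)(6 12 9 10 7 13))^2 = (1 2 3)(6 9 7)(10 13 12)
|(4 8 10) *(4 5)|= 4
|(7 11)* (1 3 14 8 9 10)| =6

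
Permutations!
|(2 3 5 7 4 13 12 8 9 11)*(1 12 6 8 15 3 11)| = 22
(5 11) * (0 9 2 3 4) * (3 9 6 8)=(0 6 8 3 4)(2 9)(5 11)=[6, 1, 9, 4, 0, 11, 8, 7, 3, 2, 10, 5]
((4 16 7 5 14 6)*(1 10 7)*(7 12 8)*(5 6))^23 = ((1 10 12 8 7 6 4 16)(5 14))^23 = (1 16 4 6 7 8 12 10)(5 14)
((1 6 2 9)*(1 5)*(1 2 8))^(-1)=(1 8 6)(2 5 9)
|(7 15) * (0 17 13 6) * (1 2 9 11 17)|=8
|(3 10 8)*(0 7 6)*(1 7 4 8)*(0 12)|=|(0 4 8 3 10 1 7 6 12)|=9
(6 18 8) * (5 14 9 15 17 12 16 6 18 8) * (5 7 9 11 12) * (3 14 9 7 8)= [0, 1, 2, 14, 4, 9, 3, 7, 18, 15, 10, 12, 16, 13, 11, 17, 6, 5, 8]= (3 14 11 12 16 6)(5 9 15 17)(8 18)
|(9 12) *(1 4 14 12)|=5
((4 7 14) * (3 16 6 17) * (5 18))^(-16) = (18)(4 14 7)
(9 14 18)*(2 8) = (2 8)(9 14 18) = [0, 1, 8, 3, 4, 5, 6, 7, 2, 14, 10, 11, 12, 13, 18, 15, 16, 17, 9]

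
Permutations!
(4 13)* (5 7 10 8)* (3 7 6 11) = (3 7 10 8 5 6 11)(4 13) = [0, 1, 2, 7, 13, 6, 11, 10, 5, 9, 8, 3, 12, 4]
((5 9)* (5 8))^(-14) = (5 9 8)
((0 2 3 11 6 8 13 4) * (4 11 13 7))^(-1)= ((0 2 3 13 11 6 8 7 4))^(-1)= (0 4 7 8 6 11 13 3 2)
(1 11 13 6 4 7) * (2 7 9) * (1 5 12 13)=(1 11)(2 7 5 12 13 6 4 9)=[0, 11, 7, 3, 9, 12, 4, 5, 8, 2, 10, 1, 13, 6]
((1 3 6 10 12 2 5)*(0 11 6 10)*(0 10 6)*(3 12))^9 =((0 11)(1 12 2 5)(3 6 10))^9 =(0 11)(1 12 2 5)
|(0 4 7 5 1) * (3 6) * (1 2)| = 6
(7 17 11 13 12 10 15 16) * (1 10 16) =[0, 10, 2, 3, 4, 5, 6, 17, 8, 9, 15, 13, 16, 12, 14, 1, 7, 11] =(1 10 15)(7 17 11 13 12 16)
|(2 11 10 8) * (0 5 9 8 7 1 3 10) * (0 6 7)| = |(0 5 9 8 2 11 6 7 1 3 10)| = 11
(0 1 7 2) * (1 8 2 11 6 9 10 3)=[8, 7, 0, 1, 4, 5, 9, 11, 2, 10, 3, 6]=(0 8 2)(1 7 11 6 9 10 3)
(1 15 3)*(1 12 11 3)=(1 15)(3 12 11)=[0, 15, 2, 12, 4, 5, 6, 7, 8, 9, 10, 3, 11, 13, 14, 1]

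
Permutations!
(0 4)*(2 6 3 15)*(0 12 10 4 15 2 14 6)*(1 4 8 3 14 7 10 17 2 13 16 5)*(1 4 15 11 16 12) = (0 11 16 5 4 1 15 7 10 8 3 13 12 17 2)(6 14) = [11, 15, 0, 13, 1, 4, 14, 10, 3, 9, 8, 16, 17, 12, 6, 7, 5, 2]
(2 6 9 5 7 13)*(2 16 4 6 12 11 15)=(2 12 11 15)(4 6 9 5 7 13 16)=[0, 1, 12, 3, 6, 7, 9, 13, 8, 5, 10, 15, 11, 16, 14, 2, 4]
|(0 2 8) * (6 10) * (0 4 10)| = |(0 2 8 4 10 6)| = 6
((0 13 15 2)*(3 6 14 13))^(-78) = ((0 3 6 14 13 15 2))^(-78) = (0 2 15 13 14 6 3)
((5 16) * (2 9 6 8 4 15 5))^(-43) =(2 15 6 16 4 9 5 8)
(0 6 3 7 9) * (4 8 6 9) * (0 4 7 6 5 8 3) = (0 9 4 3 6)(5 8) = [9, 1, 2, 6, 3, 8, 0, 7, 5, 4]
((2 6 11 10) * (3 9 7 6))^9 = (2 9 6 10 3 7 11)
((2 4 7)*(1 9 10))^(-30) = ((1 9 10)(2 4 7))^(-30) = (10)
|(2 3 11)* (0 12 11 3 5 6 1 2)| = |(0 12 11)(1 2 5 6)| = 12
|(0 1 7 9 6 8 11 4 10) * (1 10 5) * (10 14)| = 24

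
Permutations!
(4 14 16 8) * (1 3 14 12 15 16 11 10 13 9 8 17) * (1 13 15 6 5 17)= [0, 3, 2, 14, 12, 17, 5, 7, 4, 8, 15, 10, 6, 9, 11, 16, 1, 13]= (1 3 14 11 10 15 16)(4 12 6 5 17 13 9 8)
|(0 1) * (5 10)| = |(0 1)(5 10)| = 2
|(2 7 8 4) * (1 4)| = |(1 4 2 7 8)| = 5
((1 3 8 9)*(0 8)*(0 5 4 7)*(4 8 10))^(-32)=((0 10 4 7)(1 3 5 8 9))^(-32)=(10)(1 8 3 9 5)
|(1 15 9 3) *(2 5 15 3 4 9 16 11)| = 10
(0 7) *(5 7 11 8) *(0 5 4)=(0 11 8 4)(5 7)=[11, 1, 2, 3, 0, 7, 6, 5, 4, 9, 10, 8]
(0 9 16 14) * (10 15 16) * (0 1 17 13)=[9, 17, 2, 3, 4, 5, 6, 7, 8, 10, 15, 11, 12, 0, 1, 16, 14, 13]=(0 9 10 15 16 14 1 17 13)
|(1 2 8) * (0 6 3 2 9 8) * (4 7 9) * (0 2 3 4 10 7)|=|(0 6 4)(1 10 7 9 8)|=15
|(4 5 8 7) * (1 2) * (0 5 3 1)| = 8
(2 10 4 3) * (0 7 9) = (0 7 9)(2 10 4 3) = [7, 1, 10, 2, 3, 5, 6, 9, 8, 0, 4]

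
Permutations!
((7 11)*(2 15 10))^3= (15)(7 11)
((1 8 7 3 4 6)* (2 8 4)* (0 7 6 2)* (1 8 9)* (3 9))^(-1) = ((0 7 9 1 4 2 3)(6 8))^(-1) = (0 3 2 4 1 9 7)(6 8)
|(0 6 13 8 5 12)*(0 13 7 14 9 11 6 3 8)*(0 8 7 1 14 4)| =20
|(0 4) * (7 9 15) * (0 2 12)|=|(0 4 2 12)(7 9 15)|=12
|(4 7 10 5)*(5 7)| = |(4 5)(7 10)| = 2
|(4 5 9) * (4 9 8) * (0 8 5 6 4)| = 2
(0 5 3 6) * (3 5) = (0 3 6) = [3, 1, 2, 6, 4, 5, 0]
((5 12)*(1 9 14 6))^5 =(1 9 14 6)(5 12)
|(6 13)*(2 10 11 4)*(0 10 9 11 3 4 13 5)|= 10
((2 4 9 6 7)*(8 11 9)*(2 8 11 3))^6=((2 4 11 9 6 7 8 3))^6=(2 8 6 11)(3 7 9 4)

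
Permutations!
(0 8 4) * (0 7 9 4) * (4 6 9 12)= (0 8)(4 7 12)(6 9)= [8, 1, 2, 3, 7, 5, 9, 12, 0, 6, 10, 11, 4]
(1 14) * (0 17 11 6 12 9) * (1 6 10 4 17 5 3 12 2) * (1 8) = (0 5 3 12 9)(1 14 6 2 8)(4 17 11 10) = [5, 14, 8, 12, 17, 3, 2, 7, 1, 0, 4, 10, 9, 13, 6, 15, 16, 11]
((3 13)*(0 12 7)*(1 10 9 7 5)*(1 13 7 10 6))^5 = ((0 12 5 13 3 7)(1 6)(9 10))^5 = (0 7 3 13 5 12)(1 6)(9 10)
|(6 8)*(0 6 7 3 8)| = 6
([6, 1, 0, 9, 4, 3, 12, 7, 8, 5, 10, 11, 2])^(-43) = [6, 1, 0, 5, 4, 9, 12, 7, 8, 3, 10, 11, 2]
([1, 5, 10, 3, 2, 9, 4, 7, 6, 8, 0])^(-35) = (0 1 5 9 8 6 4 2 10)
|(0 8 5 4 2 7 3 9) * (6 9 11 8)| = 21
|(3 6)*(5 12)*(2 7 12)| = 4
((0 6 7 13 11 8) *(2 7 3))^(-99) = (0 13 3 8 7 6 11 2)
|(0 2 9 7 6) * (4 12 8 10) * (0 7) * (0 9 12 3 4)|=|(0 2 12 8 10)(3 4)(6 7)|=10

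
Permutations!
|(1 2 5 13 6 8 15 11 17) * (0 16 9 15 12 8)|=|(0 16 9 15 11 17 1 2 5 13 6)(8 12)|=22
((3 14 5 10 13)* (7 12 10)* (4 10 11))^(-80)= (3 14 5 7 12 11 4 10 13)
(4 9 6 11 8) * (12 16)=(4 9 6 11 8)(12 16)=[0, 1, 2, 3, 9, 5, 11, 7, 4, 6, 10, 8, 16, 13, 14, 15, 12]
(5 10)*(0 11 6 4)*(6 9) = (0 11 9 6 4)(5 10) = [11, 1, 2, 3, 0, 10, 4, 7, 8, 6, 5, 9]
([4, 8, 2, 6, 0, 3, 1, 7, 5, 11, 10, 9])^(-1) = [4, 6, 2, 5, 0, 8, 3, 7, 1, 11, 10, 9]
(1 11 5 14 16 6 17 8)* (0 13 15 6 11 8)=(0 13 15 6 17)(1 8)(5 14 16 11)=[13, 8, 2, 3, 4, 14, 17, 7, 1, 9, 10, 5, 12, 15, 16, 6, 11, 0]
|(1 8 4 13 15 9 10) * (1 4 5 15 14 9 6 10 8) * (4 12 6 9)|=12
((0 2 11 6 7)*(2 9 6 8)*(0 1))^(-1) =((0 9 6 7 1)(2 11 8))^(-1) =(0 1 7 6 9)(2 8 11)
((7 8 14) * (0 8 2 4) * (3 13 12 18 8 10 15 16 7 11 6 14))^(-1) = ((0 10 15 16 7 2 4)(3 13 12 18 8)(6 14 11))^(-1) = (0 4 2 7 16 15 10)(3 8 18 12 13)(6 11 14)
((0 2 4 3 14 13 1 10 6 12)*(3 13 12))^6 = (0 6 4 14 1)(2 3 13 12 10)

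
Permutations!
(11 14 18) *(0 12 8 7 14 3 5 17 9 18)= [12, 1, 2, 5, 4, 17, 6, 14, 7, 18, 10, 3, 8, 13, 0, 15, 16, 9, 11]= (0 12 8 7 14)(3 5 17 9 18 11)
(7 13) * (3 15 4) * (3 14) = (3 15 4 14)(7 13) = [0, 1, 2, 15, 14, 5, 6, 13, 8, 9, 10, 11, 12, 7, 3, 4]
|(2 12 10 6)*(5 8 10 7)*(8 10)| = |(2 12 7 5 10 6)| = 6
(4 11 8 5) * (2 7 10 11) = (2 7 10 11 8 5 4) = [0, 1, 7, 3, 2, 4, 6, 10, 5, 9, 11, 8]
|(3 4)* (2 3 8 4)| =|(2 3)(4 8)| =2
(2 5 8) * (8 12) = [0, 1, 5, 3, 4, 12, 6, 7, 2, 9, 10, 11, 8] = (2 5 12 8)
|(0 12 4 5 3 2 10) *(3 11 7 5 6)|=21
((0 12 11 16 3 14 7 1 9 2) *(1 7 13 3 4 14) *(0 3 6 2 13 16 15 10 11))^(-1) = ((0 12)(1 9 13 6 2 3)(4 14 16)(10 11 15))^(-1) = (0 12)(1 3 2 6 13 9)(4 16 14)(10 15 11)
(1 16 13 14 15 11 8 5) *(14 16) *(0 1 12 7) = (0 1 14 15 11 8 5 12 7)(13 16) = [1, 14, 2, 3, 4, 12, 6, 0, 5, 9, 10, 8, 7, 16, 15, 11, 13]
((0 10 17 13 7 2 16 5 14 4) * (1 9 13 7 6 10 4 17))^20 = (2 5 17)(7 16 14)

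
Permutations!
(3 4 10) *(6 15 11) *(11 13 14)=(3 4 10)(6 15 13 14 11)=[0, 1, 2, 4, 10, 5, 15, 7, 8, 9, 3, 6, 12, 14, 11, 13]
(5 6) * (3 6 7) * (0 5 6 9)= [5, 1, 2, 9, 4, 7, 6, 3, 8, 0]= (0 5 7 3 9)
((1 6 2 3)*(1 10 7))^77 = (1 7 10 3 2 6)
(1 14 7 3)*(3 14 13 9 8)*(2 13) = (1 2 13 9 8 3)(7 14) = [0, 2, 13, 1, 4, 5, 6, 14, 3, 8, 10, 11, 12, 9, 7]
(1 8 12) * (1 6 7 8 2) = [0, 2, 1, 3, 4, 5, 7, 8, 12, 9, 10, 11, 6] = (1 2)(6 7 8 12)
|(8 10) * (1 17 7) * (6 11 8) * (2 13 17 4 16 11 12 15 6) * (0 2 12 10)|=|(0 2 13 17 7 1 4 16 11 8)(6 10 12 15)|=20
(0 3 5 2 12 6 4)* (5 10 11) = (0 3 10 11 5 2 12 6 4) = [3, 1, 12, 10, 0, 2, 4, 7, 8, 9, 11, 5, 6]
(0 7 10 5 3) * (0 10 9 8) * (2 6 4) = (0 7 9 8)(2 6 4)(3 10 5) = [7, 1, 6, 10, 2, 3, 4, 9, 0, 8, 5]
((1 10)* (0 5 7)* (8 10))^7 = (0 5 7)(1 8 10)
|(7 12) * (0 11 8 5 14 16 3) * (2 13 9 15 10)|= 70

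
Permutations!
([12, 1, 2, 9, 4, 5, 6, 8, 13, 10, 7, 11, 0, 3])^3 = (0 12)(3 7)(8 9)(10 13)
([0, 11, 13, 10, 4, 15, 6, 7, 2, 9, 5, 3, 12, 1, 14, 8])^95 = (1 15 11 8 3 2 10 13 5)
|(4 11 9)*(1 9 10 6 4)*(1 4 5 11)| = 12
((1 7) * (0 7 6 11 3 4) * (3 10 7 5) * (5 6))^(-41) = ((0 6 11 10 7 1 5 3 4))^(-41) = (0 7 4 10 3 11 5 6 1)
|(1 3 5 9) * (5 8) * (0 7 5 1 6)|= 15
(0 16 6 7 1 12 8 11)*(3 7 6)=(0 16 3 7 1 12 8 11)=[16, 12, 2, 7, 4, 5, 6, 1, 11, 9, 10, 0, 8, 13, 14, 15, 3]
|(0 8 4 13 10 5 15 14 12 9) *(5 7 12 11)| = 8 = |(0 8 4 13 10 7 12 9)(5 15 14 11)|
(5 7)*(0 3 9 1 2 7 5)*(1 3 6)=(0 6 1 2 7)(3 9)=[6, 2, 7, 9, 4, 5, 1, 0, 8, 3]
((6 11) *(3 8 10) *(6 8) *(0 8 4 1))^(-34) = ((0 8 10 3 6 11 4 1))^(-34) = (0 4 6 10)(1 11 3 8)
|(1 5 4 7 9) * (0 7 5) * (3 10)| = 4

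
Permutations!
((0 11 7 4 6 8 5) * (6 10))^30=((0 11 7 4 10 6 8 5))^30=(0 8 10 7)(4 11 5 6)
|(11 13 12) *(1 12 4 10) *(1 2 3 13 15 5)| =5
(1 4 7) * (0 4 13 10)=[4, 13, 2, 3, 7, 5, 6, 1, 8, 9, 0, 11, 12, 10]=(0 4 7 1 13 10)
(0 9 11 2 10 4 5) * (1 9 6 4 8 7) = [6, 9, 10, 3, 5, 0, 4, 1, 7, 11, 8, 2] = (0 6 4 5)(1 9 11 2 10 8 7)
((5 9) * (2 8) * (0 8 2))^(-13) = (0 8)(5 9)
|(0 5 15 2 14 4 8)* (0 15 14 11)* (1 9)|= 8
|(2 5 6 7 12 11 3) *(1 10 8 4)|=28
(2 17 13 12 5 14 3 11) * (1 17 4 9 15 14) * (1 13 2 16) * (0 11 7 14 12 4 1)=(0 11 16)(1 17 2)(3 7 14)(4 9 15 12 5 13)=[11, 17, 1, 7, 9, 13, 6, 14, 8, 15, 10, 16, 5, 4, 3, 12, 0, 2]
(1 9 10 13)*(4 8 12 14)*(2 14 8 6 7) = [0, 9, 14, 3, 6, 5, 7, 2, 12, 10, 13, 11, 8, 1, 4] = (1 9 10 13)(2 14 4 6 7)(8 12)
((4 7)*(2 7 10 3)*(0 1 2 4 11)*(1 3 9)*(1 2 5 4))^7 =((0 3 1 5 4 10 9 2 7 11))^7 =(0 2 4 3 7 10 1 11 9 5)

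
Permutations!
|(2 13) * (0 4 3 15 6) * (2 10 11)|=|(0 4 3 15 6)(2 13 10 11)|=20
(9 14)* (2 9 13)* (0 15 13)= (0 15 13 2 9 14)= [15, 1, 9, 3, 4, 5, 6, 7, 8, 14, 10, 11, 12, 2, 0, 13]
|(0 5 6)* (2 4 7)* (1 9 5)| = |(0 1 9 5 6)(2 4 7)| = 15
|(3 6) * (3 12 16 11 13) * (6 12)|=5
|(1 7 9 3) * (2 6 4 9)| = 7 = |(1 7 2 6 4 9 3)|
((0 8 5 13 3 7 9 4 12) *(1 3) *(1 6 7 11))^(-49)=((0 8 5 13 6 7 9 4 12)(1 3 11))^(-49)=(0 7 8 9 5 4 13 12 6)(1 11 3)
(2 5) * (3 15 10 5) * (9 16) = [0, 1, 3, 15, 4, 2, 6, 7, 8, 16, 5, 11, 12, 13, 14, 10, 9] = (2 3 15 10 5)(9 16)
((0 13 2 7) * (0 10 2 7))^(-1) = ((0 13 7 10 2))^(-1) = (0 2 10 7 13)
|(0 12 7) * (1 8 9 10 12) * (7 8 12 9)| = |(0 1 12 8 7)(9 10)| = 10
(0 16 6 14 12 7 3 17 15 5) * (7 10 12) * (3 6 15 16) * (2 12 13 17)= [3, 1, 12, 2, 4, 0, 14, 6, 8, 9, 13, 11, 10, 17, 7, 5, 15, 16]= (0 3 2 12 10 13 17 16 15 5)(6 14 7)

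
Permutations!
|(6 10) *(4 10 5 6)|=2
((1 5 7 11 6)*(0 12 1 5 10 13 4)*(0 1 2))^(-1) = (0 2 12)(1 4 13 10)(5 6 11 7)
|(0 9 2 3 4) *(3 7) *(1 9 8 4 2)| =6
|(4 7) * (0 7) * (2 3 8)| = 3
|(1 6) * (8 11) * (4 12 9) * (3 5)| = 6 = |(1 6)(3 5)(4 12 9)(8 11)|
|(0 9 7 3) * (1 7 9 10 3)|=|(0 10 3)(1 7)|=6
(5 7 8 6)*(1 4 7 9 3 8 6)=[0, 4, 2, 8, 7, 9, 5, 6, 1, 3]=(1 4 7 6 5 9 3 8)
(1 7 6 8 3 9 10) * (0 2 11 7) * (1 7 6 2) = (0 1)(2 11 6 8 3 9 10 7) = [1, 0, 11, 9, 4, 5, 8, 2, 3, 10, 7, 6]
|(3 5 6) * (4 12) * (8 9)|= 6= |(3 5 6)(4 12)(8 9)|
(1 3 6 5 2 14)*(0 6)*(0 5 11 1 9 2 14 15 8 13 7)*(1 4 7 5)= (0 6 11 4 7)(1 3)(2 15 8 13 5 14 9)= [6, 3, 15, 1, 7, 14, 11, 0, 13, 2, 10, 4, 12, 5, 9, 8]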